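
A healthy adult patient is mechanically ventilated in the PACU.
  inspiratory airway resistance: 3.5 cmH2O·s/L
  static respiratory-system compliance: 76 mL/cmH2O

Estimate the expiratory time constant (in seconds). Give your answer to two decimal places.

0.27

τ = R × C = 3.5 × 76 mL/cmH2O = 3.5 × 0.076 L/cmH2O = 0.266 s.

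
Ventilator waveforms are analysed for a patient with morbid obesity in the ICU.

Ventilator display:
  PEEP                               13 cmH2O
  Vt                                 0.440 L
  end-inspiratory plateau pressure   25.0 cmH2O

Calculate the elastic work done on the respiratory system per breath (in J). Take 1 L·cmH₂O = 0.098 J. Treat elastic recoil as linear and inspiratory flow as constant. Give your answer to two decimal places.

Elastic work ≈ ½ × (Pplat − PEEP) × Vt = 0.5 × (25.0 − 13) × 0.440 L = 0.5 × 12.0 × 0.440 = 2.64 L·cmH2O.
× 0.098 J/(L·cmH2O) → 0.2587 J.

0.26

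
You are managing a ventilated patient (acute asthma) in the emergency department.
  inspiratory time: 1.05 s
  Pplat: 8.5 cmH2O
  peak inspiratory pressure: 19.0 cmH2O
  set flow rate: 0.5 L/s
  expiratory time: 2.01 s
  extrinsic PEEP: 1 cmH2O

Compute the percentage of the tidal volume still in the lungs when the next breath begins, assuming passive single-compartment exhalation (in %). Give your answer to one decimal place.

Vt = flow × Ti = 0.5 L/s × 1.05 s × 1000 mL/L = 525.0 mL.
R = (PIP − Pplat)/V̇ = (19.0 − 8.5) / 0.5 = 10.5/0.5 = 21.0 cmH2O·s/L.
C = Vt/(Pplat − PEEP) = 525.0 / (8.5 − 1) = 525.0/7.5 = 70.0 mL/cmH2O.
τ = R × C = 21.0 × 0.07 L/cmH2O = 1.47 s.
Fraction remaining at end-expiration = e^(−Te/τ) = e^(−2.01/1.47) = 0.2548 → 25.48%.

25.5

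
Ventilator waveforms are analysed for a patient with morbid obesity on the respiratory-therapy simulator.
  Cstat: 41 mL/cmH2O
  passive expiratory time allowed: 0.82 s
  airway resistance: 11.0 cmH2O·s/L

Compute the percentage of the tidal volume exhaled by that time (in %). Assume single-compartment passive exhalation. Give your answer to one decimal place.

τ = R × C = 11.0 × 41 mL/cmH2O = 11.0 × 0.041 L/cmH2O = 0.451 s.
Passive exhalation: V(t)/V₀ = e^(−t/τ) = e^(−0.82/0.451) = 0.1623.
Fraction exhaled = 1 − 0.1623 = 0.8377 → 83.77%.

83.8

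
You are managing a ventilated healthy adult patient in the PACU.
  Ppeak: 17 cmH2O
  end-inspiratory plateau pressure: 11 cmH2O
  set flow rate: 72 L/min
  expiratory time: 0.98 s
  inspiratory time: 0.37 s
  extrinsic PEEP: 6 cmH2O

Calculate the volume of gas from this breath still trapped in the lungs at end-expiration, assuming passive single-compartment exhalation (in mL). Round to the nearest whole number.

49

Flow: 72 L/min ÷ 60 = 1.2 L/s.
Vt = flow × Ti = 1.2 L/s × 0.37 s × 1000 mL/L = 444.0 mL.
R = (PIP − Pplat)/V̇ = (17 − 11) / 1.2 = 6.0/1.2 = 5.0 cmH2O·s/L.
C = Vt/(Pplat − PEEP) = 444.0 / (11 − 6) = 444.0/5.0 = 88.8 mL/cmH2O.
τ = R × C = 5.0 × 0.0888 L/cmH2O = 0.444 s.
Fraction remaining = e^(−Te/τ) = e^(−0.98/0.444) = 0.11.
Trapped volume = 444.0 × 0.11 = 48.84 mL.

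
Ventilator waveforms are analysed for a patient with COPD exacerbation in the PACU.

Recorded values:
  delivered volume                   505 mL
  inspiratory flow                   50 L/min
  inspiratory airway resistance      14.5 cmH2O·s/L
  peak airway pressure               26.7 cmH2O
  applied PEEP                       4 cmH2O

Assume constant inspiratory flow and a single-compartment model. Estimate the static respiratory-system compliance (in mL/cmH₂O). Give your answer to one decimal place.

Flow: 50 L/min ÷ 60 = 0.8333 L/s.
Equation of motion (constant flow): PIP = Vt/C + R·V̇ + PEEP.
Vt/C = PIP − R·V̇ − PEEP = 26.7 − 14.5×0.8333 − 4 = 26.7 − 12.083 − 4 = 10.617 cmH2O.
C = Vt / 10.617 = 505 / 10.617 = 47.565 mL/cmH2O.

47.6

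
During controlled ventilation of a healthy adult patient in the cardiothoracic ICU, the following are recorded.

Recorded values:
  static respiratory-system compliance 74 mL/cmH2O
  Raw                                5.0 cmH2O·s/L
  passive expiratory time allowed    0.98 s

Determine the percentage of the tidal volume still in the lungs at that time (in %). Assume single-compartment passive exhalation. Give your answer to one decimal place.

7.1

τ = R × C = 5.0 × 74 mL/cmH2O = 5.0 × 0.074 L/cmH2O = 0.37 s.
Passive exhalation: V(t)/V₀ = e^(−t/τ) = e^(−0.98/0.37) = 0.07075.
Fraction remaining = 0.07075 → 7.075%.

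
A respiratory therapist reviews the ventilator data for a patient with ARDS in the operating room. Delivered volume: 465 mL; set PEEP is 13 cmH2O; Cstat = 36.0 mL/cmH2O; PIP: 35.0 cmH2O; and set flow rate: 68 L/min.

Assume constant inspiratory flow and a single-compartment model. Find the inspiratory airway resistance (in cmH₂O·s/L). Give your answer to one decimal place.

8.0

Flow: 68 L/min ÷ 60 = 1.1333 L/s.
Equation of motion (constant flow): PIP = Vt/C + R·V̇ + PEEP.
R·V̇ = PIP − Vt/C − PEEP = 35.0 − 465/36.0 − 13 = 35.0 − 12.917 − 13 = 9.083 cmH2O.
R = 9.083 / 1.1333 = 8.015 cmH2O·s/L.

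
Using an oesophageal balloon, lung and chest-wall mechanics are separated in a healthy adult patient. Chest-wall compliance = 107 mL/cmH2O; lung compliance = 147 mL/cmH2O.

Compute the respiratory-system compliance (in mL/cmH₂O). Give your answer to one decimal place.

Lung and chest wall are elastances in series: 1/Crs = 1/CL + 1/Ccw.
1/Crs = 1/147 + 1/107 = 0.01615.
Crs = 61.92 mL/cmH2O.

61.9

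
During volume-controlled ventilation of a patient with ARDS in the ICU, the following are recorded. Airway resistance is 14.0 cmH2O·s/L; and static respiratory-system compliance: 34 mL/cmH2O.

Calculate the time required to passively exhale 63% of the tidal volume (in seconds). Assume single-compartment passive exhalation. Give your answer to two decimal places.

0.47

τ = R × C = 14.0 × 34 mL/cmH2O = 14.0 × 0.034 L/cmH2O = 0.476 s.
Exhaled fraction f = 1 − e^(−t/τ) → t = −τ·ln(1 − f) = −0.476·ln(0.37) = 0.4733 s.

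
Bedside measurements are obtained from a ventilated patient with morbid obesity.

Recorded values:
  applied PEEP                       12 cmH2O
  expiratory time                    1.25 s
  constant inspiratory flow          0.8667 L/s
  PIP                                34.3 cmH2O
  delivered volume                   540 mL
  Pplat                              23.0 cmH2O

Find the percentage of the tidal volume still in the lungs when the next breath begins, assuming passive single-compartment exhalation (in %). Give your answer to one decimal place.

14.2

R = (PIP − Pplat)/V̇ = (34.3 − 23.0) / 0.8667 = 11.3/0.8667 = 13.038 cmH2O·s/L.
C = Vt/(Pplat − PEEP) = 540.0 / (23.0 − 12) = 540.0/11.0 = 49.091 mL/cmH2O.
τ = R × C = 13.038 × 0.04909 L/cmH2O = 0.64 s.
Fraction remaining at end-expiration = e^(−Te/τ) = e^(−1.25/0.64) = 0.1418 → 14.18%.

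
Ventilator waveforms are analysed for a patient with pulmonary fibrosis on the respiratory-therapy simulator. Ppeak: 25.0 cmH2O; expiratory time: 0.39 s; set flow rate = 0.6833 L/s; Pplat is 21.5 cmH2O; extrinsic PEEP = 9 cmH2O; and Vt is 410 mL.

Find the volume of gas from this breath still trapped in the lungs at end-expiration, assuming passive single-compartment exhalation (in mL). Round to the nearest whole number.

40

R = (PIP − Pplat)/V̇ = (25.0 − 21.5) / 0.6833 = 3.5/0.6833 = 5.122 cmH2O·s/L.
C = Vt/(Pplat − PEEP) = 410.0 / (21.5 − 9) = 410.0/12.5 = 32.8 mL/cmH2O.
τ = R × C = 5.122 × 0.0328 L/cmH2O = 0.168 s.
Fraction remaining = e^(−Te/τ) = e^(−0.39/0.168) = 0.09813.
Trapped volume = 410.0 × 0.09813 = 40.233 mL.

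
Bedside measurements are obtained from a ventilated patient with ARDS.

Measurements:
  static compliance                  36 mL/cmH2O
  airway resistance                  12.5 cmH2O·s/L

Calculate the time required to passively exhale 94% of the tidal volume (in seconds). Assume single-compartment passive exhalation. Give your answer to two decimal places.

1.27

τ = R × C = 12.5 × 36 mL/cmH2O = 12.5 × 0.036 L/cmH2O = 0.45 s.
Exhaled fraction f = 1 − e^(−t/τ) → t = −τ·ln(1 − f) = −0.45·ln(0.06) = 1.266 s.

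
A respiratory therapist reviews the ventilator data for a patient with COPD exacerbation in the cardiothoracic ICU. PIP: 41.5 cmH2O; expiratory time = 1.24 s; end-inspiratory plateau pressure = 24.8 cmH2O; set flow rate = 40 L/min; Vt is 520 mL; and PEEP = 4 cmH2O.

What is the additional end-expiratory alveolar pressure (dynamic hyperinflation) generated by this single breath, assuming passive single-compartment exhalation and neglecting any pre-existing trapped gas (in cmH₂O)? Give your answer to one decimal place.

Flow: 40 L/min ÷ 60 = 0.6667 L/s.
R = (PIP − Pplat)/V̇ = (41.5 − 24.8) / 0.6667 = 16.7/0.6667 = 25.049 cmH2O·s/L.
C = Vt/(Pplat − PEEP) = 520.0 / (24.8 − 4) = 520.0/20.8 = 25.0 mL/cmH2O.
τ = R × C = 25.049 × 0.025 L/cmH2O = 0.6262 s.
Fraction remaining = e^(−Te/τ) = e^(−1.24/0.6262) = 0.138; trapped volume = 520.0 × 0.138 = 71.76 mL.
Additional alveolar pressure from trapping ≈ V_trapped / C = 71.76 / 25.0 = 2.87 cmH2O.

2.9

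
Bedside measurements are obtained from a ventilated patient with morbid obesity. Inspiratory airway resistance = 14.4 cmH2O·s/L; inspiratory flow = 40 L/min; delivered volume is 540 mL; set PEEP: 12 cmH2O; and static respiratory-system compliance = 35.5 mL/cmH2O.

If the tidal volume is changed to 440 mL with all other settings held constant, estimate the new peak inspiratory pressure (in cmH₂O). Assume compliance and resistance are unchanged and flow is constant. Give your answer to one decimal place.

Flow: 40 L/min ÷ 60 = 0.6667 L/s.
PIP = Vt/C + R·V̇ + PEEP (constant-flow equation of motion).
Only the elastic term changes: ΔPIP = ΔVt / C = (440 − 540) / 35.5 = -2.817 cmH2O.
Original PIP = 540/35.5 + 14.4×0.6667 + 12 = 36.812 cmH2O; new PIP = 36.812 + (-2.817) = 33.995 cmH2O.

34.0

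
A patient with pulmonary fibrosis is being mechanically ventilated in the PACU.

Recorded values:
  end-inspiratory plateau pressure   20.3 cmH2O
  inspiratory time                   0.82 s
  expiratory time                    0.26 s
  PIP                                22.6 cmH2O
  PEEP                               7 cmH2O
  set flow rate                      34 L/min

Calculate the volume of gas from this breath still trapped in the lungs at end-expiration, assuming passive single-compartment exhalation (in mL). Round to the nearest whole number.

Flow: 34 L/min ÷ 60 = 0.5667 L/s.
Vt = flow × Ti = 0.5667 L/s × 0.82 s × 1000 mL/L = 464.69 mL.
R = (PIP − Pplat)/V̇ = (22.6 − 20.3) / 0.5667 = 2.3/0.5667 = 4.059 cmH2O·s/L.
C = Vt/(Pplat − PEEP) = 464.69 / (20.3 − 7) = 464.69/13.3 = 34.939 mL/cmH2O.
τ = R × C = 4.059 × 0.03494 L/cmH2O = 0.1418 s.
Fraction remaining = e^(−Te/τ) = e^(−0.26/0.1418) = 0.1598.
Trapped volume = 464.69 × 0.1598 = 74.257 mL.

74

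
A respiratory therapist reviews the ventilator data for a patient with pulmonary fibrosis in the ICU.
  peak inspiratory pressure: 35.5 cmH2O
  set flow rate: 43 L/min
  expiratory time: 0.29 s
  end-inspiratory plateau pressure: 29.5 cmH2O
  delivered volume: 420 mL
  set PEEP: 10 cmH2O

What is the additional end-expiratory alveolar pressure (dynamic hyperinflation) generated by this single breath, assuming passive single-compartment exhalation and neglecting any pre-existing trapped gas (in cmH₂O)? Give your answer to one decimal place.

Flow: 43 L/min ÷ 60 = 0.7167 L/s.
R = (PIP − Pplat)/V̇ = (35.5 − 29.5) / 0.7167 = 6.0/0.7167 = 8.372 cmH2O·s/L.
C = Vt/(Pplat − PEEP) = 420.0 / (29.5 − 10) = 420.0/19.5 = 21.538 mL/cmH2O.
τ = R × C = 8.372 × 0.02154 L/cmH2O = 0.1803 s.
Fraction remaining = e^(−Te/τ) = e^(−0.29/0.1803) = 0.2002; trapped volume = 420.0 × 0.2002 = 84.084 mL.
Additional alveolar pressure from trapping ≈ V_trapped / C = 84.084 / 21.538 = 3.904 cmH2O.

3.9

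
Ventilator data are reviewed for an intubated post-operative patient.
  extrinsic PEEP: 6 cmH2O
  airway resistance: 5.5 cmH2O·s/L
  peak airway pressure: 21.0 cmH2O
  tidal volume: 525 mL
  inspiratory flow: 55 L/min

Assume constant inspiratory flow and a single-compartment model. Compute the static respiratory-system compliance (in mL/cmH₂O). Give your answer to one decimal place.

Flow: 55 L/min ÷ 60 = 0.9167 L/s.
Equation of motion (constant flow): PIP = Vt/C + R·V̇ + PEEP.
Vt/C = PIP − R·V̇ − PEEP = 21.0 − 5.5×0.9167 − 6 = 21.0 − 5.042 − 6 = 9.958 cmH2O.
C = Vt / 9.958 = 525 / 9.958 = 52.721 mL/cmH2O.

52.7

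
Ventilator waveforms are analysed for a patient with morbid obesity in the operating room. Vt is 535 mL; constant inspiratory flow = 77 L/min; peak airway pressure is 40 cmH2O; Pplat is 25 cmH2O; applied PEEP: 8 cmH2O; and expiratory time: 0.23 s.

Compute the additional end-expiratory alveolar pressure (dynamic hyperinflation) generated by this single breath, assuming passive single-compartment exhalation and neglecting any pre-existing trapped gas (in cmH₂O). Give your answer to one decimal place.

Flow: 77 L/min ÷ 60 = 1.2833 L/s.
R = (PIP − Pplat)/V̇ = (40 − 25) / 1.2833 = 15.0/1.2833 = 11.689 cmH2O·s/L.
C = Vt/(Pplat − PEEP) = 535.0 / (25 − 8) = 535.0/17.0 = 31.471 mL/cmH2O.
τ = R × C = 11.689 × 0.03147 L/cmH2O = 0.3679 s.
Fraction remaining = e^(−Te/τ) = e^(−0.23/0.3679) = 0.5352; trapped volume = 535.0 × 0.5352 = 286.33 mL.
Additional alveolar pressure from trapping ≈ V_trapped / C = 286.33 / 31.471 = 9.098 cmH2O.

9.1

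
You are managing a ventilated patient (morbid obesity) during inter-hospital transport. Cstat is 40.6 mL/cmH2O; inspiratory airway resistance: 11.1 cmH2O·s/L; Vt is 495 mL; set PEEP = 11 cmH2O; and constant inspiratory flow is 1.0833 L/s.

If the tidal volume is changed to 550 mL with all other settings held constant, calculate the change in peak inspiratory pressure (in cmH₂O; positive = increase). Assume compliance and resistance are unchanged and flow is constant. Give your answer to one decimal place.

PIP = Vt/C + R·V̇ + PEEP (constant-flow equation of motion).
Only the elastic term changes: ΔPIP = ΔVt / C = (550 − 495) / 40.6 = 1.355 cmH2O.

1.4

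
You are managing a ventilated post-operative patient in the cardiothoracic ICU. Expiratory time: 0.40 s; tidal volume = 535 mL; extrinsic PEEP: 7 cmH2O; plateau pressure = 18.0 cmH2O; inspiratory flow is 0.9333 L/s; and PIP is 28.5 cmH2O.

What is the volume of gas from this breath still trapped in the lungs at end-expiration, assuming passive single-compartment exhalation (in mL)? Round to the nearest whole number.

R = (PIP − Pplat)/V̇ = (28.5 − 18.0) / 0.9333 = 10.5/0.9333 = 11.25 cmH2O·s/L.
C = Vt/(Pplat − PEEP) = 535.0 / (18.0 − 7) = 535.0/11.0 = 48.636 mL/cmH2O.
τ = R × C = 11.25 × 0.04864 L/cmH2O = 0.5472 s.
Fraction remaining = e^(−Te/τ) = e^(−0.40/0.5472) = 0.4814.
Trapped volume = 535.0 × 0.4814 = 257.55 mL.

258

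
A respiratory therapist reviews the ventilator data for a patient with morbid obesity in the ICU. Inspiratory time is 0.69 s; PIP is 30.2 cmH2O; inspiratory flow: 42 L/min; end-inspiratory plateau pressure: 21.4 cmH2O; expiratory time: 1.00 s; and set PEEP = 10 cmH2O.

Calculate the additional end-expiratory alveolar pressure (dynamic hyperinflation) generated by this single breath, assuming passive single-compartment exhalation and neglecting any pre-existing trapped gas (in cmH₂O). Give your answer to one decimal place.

1.7

Flow: 42 L/min ÷ 60 = 0.7 L/s.
Vt = flow × Ti = 0.7 L/s × 0.69 s × 1000 mL/L = 483.0 mL.
R = (PIP − Pplat)/V̇ = (30.2 − 21.4) / 0.7 = 8.8/0.7 = 12.571 cmH2O·s/L.
C = Vt/(Pplat − PEEP) = 483.0 / (21.4 − 10) = 483.0/11.4 = 42.368 mL/cmH2O.
τ = R × C = 12.571 × 0.04237 L/cmH2O = 0.5326 s.
Fraction remaining = e^(−Te/τ) = e^(−1.00/0.5326) = 0.153; trapped volume = 483.0 × 0.153 = 73.899 mL.
Additional alveolar pressure from trapping ≈ V_trapped / C = 73.899 / 42.368 = 1.744 cmH2O.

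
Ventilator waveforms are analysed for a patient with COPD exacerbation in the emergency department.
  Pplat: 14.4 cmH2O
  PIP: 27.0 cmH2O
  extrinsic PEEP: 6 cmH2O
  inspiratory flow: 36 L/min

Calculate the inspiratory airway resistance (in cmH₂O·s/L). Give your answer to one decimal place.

Flow: 36 L/min ÷ 60 = 0.6 L/s.
Raw = (PIP − Pplat) / flow = (27.0 − 14.4) / 0.6 = 12.6 / 0.6 = 21.0 cmH2O·s/L.

21.0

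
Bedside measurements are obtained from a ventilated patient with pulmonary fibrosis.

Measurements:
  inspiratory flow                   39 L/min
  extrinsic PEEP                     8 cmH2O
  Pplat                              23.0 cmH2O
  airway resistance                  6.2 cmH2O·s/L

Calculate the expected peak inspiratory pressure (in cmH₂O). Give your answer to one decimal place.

Flow: 39 L/min ÷ 60 = 0.65 L/s.
PIP = Pplat + Raw × flow = 23.0 + 6.2 × 0.65 = 23.0 + 4.03 = 27.03 cmH2O.

27.0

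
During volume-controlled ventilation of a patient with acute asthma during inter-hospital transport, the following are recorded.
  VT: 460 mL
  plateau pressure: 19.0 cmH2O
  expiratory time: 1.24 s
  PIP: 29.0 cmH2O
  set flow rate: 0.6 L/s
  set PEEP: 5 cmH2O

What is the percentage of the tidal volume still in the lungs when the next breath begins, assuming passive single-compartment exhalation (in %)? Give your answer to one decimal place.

R = (PIP − Pplat)/V̇ = (29.0 − 19.0) / 0.6 = 10.0/0.6 = 16.667 cmH2O·s/L.
C = Vt/(Pplat − PEEP) = 460.0 / (19.0 − 5) = 460.0/14.0 = 32.857 mL/cmH2O.
τ = R × C = 16.667 × 0.03286 L/cmH2O = 0.5477 s.
Fraction remaining at end-expiration = e^(−Te/τ) = e^(−1.24/0.5477) = 0.1039 → 10.39%.

10.4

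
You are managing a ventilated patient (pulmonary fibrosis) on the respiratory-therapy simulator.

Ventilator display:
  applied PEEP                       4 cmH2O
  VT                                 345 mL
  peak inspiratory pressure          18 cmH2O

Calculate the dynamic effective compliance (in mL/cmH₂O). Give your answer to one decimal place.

Dynamic compliance = Vt / (PIP − PEEP) = 345 / (18 − 4) = 345 / 14.0 = 24.643 mL/cmH2O.

24.6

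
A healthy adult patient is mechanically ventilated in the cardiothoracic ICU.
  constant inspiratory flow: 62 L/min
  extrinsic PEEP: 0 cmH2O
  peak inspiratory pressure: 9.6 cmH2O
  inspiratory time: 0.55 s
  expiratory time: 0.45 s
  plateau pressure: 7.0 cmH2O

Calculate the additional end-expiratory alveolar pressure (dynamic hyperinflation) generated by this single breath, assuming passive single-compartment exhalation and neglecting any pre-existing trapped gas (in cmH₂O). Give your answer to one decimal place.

0.8

Flow: 62 L/min ÷ 60 = 1.0333 L/s.
Vt = flow × Ti = 1.0333 L/s × 0.55 s × 1000 mL/L = 568.32 mL.
R = (PIP − Pplat)/V̇ = (9.6 − 7.0) / 1.0333 = 2.6/1.0333 = 2.516 cmH2O·s/L.
C = Vt/(Pplat − PEEP) = 568.32 / (7.0 − 0) = 568.32/7.0 = 81.189 mL/cmH2O.
τ = R × C = 2.516 × 0.08119 L/cmH2O = 0.2043 s.
Fraction remaining = e^(−Te/τ) = e^(−0.45/0.2043) = 0.1105; trapped volume = 568.32 × 0.1105 = 62.799 mL.
Additional alveolar pressure from trapping ≈ V_trapped / C = 62.799 / 81.189 = 0.7735 cmH2O.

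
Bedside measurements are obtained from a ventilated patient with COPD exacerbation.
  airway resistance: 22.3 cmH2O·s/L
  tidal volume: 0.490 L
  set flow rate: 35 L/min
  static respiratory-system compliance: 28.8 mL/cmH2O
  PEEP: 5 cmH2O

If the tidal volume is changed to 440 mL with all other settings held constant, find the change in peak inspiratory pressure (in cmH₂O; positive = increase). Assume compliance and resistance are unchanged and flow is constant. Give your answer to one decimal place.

PIP = Vt/C + R·V̇ + PEEP (constant-flow equation of motion).
Only the elastic term changes: ΔPIP = ΔVt / C = (440 − 490) / 28.8 = -1.736 cmH2O.

-1.7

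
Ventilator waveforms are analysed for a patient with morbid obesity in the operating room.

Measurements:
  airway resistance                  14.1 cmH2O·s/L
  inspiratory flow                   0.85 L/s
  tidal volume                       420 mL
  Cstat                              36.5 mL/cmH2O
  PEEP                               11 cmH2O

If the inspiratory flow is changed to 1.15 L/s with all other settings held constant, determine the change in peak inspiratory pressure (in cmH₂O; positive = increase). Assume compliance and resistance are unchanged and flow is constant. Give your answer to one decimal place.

4.2

PIP = Vt/C + R·V̇ + PEEP (constant-flow equation of motion).
Only the resistive term changes: ΔPIP = R × ΔV̇ = 14.1 × (1.15 − 0.85) = 14.1 × 0.3 = 4.23 cmH2O.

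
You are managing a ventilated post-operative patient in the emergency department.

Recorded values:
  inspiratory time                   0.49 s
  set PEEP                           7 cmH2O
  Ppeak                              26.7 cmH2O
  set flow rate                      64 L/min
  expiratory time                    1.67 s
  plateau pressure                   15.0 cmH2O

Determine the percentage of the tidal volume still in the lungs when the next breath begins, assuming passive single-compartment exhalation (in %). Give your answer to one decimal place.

9.7

Flow: 64 L/min ÷ 60 = 1.0667 L/s.
Vt = flow × Ti = 1.0667 L/s × 0.49 s × 1000 mL/L = 522.68 mL.
R = (PIP − Pplat)/V̇ = (26.7 − 15.0) / 1.0667 = 11.7/1.0667 = 10.968 cmH2O·s/L.
C = Vt/(Pplat − PEEP) = 522.68 / (15.0 − 7) = 522.68/8.0 = 65.335 mL/cmH2O.
τ = R × C = 10.968 × 0.06534 L/cmH2O = 0.7166 s.
Fraction remaining at end-expiration = e^(−Te/τ) = e^(−1.67/0.7166) = 0.09725 → 9.725%.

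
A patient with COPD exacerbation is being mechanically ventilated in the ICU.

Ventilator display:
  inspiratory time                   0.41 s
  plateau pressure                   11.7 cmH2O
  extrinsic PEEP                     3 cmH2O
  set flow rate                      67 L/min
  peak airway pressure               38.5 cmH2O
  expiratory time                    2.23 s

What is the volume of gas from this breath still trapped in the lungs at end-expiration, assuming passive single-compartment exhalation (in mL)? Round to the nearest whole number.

78

Flow: 67 L/min ÷ 60 = 1.1167 L/s.
Vt = flow × Ti = 1.1167 L/s × 0.41 s × 1000 mL/L = 457.85 mL.
R = (PIP − Pplat)/V̇ = (38.5 − 11.7) / 1.1167 = 26.8/1.1167 = 23.999 cmH2O·s/L.
C = Vt/(Pplat − PEEP) = 457.85 / (11.7 − 3) = 457.85/8.7 = 52.626 mL/cmH2O.
τ = R × C = 23.999 × 0.05263 L/cmH2O = 1.263 s.
Fraction remaining = e^(−Te/τ) = e^(−2.23/1.263) = 0.1711.
Trapped volume = 457.85 × 0.1711 = 78.338 mL.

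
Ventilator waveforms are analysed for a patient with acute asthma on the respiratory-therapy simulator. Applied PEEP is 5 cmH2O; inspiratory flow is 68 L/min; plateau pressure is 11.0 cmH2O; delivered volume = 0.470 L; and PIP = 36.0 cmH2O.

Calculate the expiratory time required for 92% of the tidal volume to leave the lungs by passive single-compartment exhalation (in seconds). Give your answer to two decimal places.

4.36

Flow: 68 L/min ÷ 60 = 1.1333 L/s.
R = (PIP − Pplat)/V̇ = (36.0 − 11.0) / 1.1333 = 25.0/1.1333 = 22.059 cmH2O·s/L.
C = Vt/(Pplat − PEEP) = 470.0 / (11.0 − 5) = 470.0/6.0 = 78.333 mL/cmH2O.
τ = R × C = 22.059 × 0.07833 L/cmH2O = 1.728 s.
t = −τ·ln(1 − 0.92) = −1.728·ln(0.08) = 4.364 s.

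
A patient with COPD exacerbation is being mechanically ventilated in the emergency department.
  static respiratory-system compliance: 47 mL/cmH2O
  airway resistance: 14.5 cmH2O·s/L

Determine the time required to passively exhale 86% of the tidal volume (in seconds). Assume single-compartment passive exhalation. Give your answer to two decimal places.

1.34

τ = R × C = 14.5 × 47 mL/cmH2O = 14.5 × 0.047 L/cmH2O = 0.6815 s.
Exhaled fraction f = 1 − e^(−t/τ) → t = −τ·ln(1 − f) = −0.6815·ln(0.14) = 1.34 s.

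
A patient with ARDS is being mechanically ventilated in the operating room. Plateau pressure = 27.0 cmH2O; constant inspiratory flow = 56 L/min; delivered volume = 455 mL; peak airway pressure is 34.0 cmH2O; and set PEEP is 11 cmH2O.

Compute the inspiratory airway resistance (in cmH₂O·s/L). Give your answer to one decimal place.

Flow: 56 L/min ÷ 60 = 0.9333 L/s.
Raw = (PIP − Pplat) / flow = (34.0 − 27.0) / 0.9333 = 7.0 / 0.9333 = 7.5 cmH2O·s/L.

7.5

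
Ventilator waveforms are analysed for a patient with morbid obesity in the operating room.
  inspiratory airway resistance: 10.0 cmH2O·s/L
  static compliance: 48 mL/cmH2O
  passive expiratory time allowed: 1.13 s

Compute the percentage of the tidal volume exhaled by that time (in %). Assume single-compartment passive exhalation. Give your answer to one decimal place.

τ = R × C = 10.0 × 48 mL/cmH2O = 10.0 × 0.048 L/cmH2O = 0.48 s.
Passive exhalation: V(t)/V₀ = e^(−t/τ) = e^(−1.13/0.48) = 0.09497.
Fraction exhaled = 1 − 0.09497 = 0.905 → 90.5%.

90.5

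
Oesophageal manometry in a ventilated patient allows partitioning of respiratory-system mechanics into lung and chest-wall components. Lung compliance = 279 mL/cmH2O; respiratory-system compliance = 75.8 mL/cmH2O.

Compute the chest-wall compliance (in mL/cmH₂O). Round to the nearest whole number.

104

1/Ccw = 1/Crs − 1/CL.
1/Ccw = 1/75.8 − 1/279 = 0.009608.
Ccw = 104.08 mL/cmH2O.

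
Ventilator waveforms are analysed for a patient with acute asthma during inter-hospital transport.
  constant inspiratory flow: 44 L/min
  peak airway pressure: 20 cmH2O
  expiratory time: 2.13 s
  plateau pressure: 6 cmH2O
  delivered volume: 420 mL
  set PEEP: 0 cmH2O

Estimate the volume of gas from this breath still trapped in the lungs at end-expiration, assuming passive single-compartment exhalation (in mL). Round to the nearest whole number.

85

Flow: 44 L/min ÷ 60 = 0.7333 L/s.
R = (PIP − Pplat)/V̇ = (20 − 6) / 0.7333 = 14.0/0.7333 = 19.092 cmH2O·s/L.
C = Vt/(Pplat − PEEP) = 420.0 / (6 − 0) = 420.0/6.0 = 70.0 mL/cmH2O.
τ = R × C = 19.092 × 0.07 L/cmH2O = 1.336 s.
Fraction remaining = e^(−Te/τ) = e^(−2.13/1.336) = 0.203.
Trapped volume = 420.0 × 0.203 = 85.26 mL.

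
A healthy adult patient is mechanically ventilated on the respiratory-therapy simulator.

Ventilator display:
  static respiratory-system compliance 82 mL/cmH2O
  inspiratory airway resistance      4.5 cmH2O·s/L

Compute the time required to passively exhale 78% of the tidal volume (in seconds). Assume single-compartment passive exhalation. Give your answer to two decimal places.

0.56

τ = R × C = 4.5 × 82 mL/cmH2O = 4.5 × 0.082 L/cmH2O = 0.369 s.
Exhaled fraction f = 1 − e^(−t/τ) → t = −τ·ln(1 − f) = −0.369·ln(0.22) = 0.5587 s.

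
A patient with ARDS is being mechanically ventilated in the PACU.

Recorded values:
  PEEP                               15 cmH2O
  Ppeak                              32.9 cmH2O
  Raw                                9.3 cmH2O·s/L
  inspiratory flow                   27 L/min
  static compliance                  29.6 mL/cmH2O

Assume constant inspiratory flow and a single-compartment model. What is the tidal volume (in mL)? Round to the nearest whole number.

406

Flow: 27 L/min ÷ 60 = 0.45 L/s.
Equation of motion (constant flow): PIP = Vt/C + R·V̇ + PEEP.
Vt/C = PIP − R·V̇ − PEEP = 32.9 − 4.185 − 15 = 13.715 cmH2O.
Vt = C × 13.715 = 29.6 × 13.715 = 405.96 mL.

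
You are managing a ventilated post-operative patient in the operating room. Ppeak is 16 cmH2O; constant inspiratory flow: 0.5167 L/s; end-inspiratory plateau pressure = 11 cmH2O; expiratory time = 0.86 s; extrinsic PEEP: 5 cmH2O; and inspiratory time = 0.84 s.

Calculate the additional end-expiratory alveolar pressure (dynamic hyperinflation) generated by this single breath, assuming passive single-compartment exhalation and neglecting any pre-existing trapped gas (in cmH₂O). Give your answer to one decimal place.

1.8

Vt = flow × Ti = 0.5167 L/s × 0.84 s × 1000 mL/L = 434.03 mL.
R = (PIP − Pplat)/V̇ = (16 − 11) / 0.5167 = 5.0/0.5167 = 9.677 cmH2O·s/L.
C = Vt/(Pplat − PEEP) = 434.03 / (11 − 5) = 434.03/6.0 = 72.338 mL/cmH2O.
τ = R × C = 9.677 × 0.07234 L/cmH2O = 0.7 s.
Fraction remaining = e^(−Te/τ) = e^(−0.86/0.7) = 0.2927; trapped volume = 434.03 × 0.2927 = 127.04 mL.
Additional alveolar pressure from trapping ≈ V_trapped / C = 127.04 / 72.338 = 1.756 cmH2O.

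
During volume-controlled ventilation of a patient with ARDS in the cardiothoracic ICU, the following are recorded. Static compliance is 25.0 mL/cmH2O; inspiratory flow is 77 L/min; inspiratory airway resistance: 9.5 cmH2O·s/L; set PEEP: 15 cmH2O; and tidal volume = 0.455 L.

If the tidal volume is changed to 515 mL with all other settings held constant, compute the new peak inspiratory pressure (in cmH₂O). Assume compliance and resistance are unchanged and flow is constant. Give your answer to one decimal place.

Flow: 77 L/min ÷ 60 = 1.2833 L/s.
PIP = Vt/C + R·V̇ + PEEP (constant-flow equation of motion).
Only the elastic term changes: ΔPIP = ΔVt / C = (515 − 455) / 25.0 = 2.4 cmH2O.
Original PIP = 455/25.0 + 9.5×1.2833 + 15 = 45.391 cmH2O; new PIP = 45.391 + (2.4) = 47.791 cmH2O.

47.8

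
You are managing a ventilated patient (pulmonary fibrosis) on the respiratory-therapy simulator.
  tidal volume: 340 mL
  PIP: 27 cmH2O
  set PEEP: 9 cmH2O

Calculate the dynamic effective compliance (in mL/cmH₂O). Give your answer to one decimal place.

18.9

Dynamic compliance = Vt / (PIP − PEEP) = 340 / (27 − 9) = 340 / 18.0 = 18.889 mL/cmH2O.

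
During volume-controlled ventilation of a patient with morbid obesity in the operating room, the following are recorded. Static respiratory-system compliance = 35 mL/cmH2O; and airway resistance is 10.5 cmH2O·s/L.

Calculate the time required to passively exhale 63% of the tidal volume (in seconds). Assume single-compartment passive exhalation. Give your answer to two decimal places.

0.37

τ = R × C = 10.5 × 35 mL/cmH2O = 10.5 × 0.035 L/cmH2O = 0.3675 s.
Exhaled fraction f = 1 − e^(−t/τ) → t = −τ·ln(1 − f) = −0.3675·ln(0.37) = 0.3654 s.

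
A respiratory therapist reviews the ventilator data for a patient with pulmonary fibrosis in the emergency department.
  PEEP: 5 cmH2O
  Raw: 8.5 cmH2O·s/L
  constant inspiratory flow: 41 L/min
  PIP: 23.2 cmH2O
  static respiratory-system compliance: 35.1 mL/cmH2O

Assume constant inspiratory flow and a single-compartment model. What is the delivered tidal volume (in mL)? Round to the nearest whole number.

Flow: 41 L/min ÷ 60 = 0.6833 L/s.
Equation of motion (constant flow): PIP = Vt/C + R·V̇ + PEEP.
Vt/C = PIP − R·V̇ − PEEP = 23.2 − 5.808 − 5 = 12.392 cmH2O.
Vt = C × 12.392 = 35.1 × 12.392 = 434.96 mL.

435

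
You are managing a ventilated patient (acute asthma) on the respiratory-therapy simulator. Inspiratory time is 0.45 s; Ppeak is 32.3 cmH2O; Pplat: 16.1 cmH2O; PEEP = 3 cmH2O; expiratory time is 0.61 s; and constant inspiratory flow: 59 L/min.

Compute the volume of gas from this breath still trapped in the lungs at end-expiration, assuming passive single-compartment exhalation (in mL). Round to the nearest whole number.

148

Flow: 59 L/min ÷ 60 = 0.9833 L/s.
Vt = flow × Ti = 0.9833 L/s × 0.45 s × 1000 mL/L = 442.49 mL.
R = (PIP − Pplat)/V̇ = (32.3 − 16.1) / 0.9833 = 16.2/0.9833 = 16.475 cmH2O·s/L.
C = Vt/(Pplat − PEEP) = 442.49 / (16.1 − 3) = 442.49/13.1 = 33.778 mL/cmH2O.
τ = R × C = 16.475 × 0.03378 L/cmH2O = 0.5565 s.
Fraction remaining = e^(−Te/τ) = e^(−0.61/0.5565) = 0.3342.
Trapped volume = 442.49 × 0.3342 = 147.88 mL.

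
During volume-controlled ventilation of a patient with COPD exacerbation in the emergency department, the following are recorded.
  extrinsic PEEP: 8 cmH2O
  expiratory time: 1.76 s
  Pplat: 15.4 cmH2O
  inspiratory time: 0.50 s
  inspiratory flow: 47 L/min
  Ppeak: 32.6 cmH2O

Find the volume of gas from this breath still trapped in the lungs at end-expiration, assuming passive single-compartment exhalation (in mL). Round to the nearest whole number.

86

Flow: 47 L/min ÷ 60 = 0.7833 L/s.
Vt = flow × Ti = 0.7833 L/s × 0.50 s × 1000 mL/L = 391.65 mL.
R = (PIP − Pplat)/V̇ = (32.6 − 15.4) / 0.7833 = 17.2/0.7833 = 21.958 cmH2O·s/L.
C = Vt/(Pplat − PEEP) = 391.65 / (15.4 − 8) = 391.65/7.4 = 52.926 mL/cmH2O.
τ = R × C = 21.958 × 0.05293 L/cmH2O = 1.162 s.
Fraction remaining = e^(−Te/τ) = e^(−1.76/1.162) = 0.2199.
Trapped volume = 391.65 × 0.2199 = 86.124 mL.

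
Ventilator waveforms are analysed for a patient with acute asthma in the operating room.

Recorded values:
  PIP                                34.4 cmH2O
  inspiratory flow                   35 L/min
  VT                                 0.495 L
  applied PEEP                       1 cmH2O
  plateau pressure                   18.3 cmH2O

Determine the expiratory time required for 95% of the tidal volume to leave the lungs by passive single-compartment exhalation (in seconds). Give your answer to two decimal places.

2.37

Flow: 35 L/min ÷ 60 = 0.5833 L/s.
R = (PIP − Pplat)/V̇ = (34.4 − 18.3) / 0.5833 = 16.1/0.5833 = 27.602 cmH2O·s/L.
C = Vt/(Pplat − PEEP) = 495.0 / (18.3 − 1) = 495.0/17.3 = 28.613 mL/cmH2O.
τ = R × C = 27.602 × 0.02861 L/cmH2O = 0.7897 s.
t = −τ·ln(1 − 0.95) = −0.7897·ln(0.05) = 2.366 s.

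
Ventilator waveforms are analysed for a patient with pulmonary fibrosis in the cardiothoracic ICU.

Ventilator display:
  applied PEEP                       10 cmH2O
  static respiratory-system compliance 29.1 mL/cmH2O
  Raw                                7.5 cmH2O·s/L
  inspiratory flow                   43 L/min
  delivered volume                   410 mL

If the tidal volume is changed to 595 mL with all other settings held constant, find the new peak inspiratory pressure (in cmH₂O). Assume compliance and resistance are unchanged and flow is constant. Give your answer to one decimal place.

Flow: 43 L/min ÷ 60 = 0.7167 L/s.
PIP = Vt/C + R·V̇ + PEEP (constant-flow equation of motion).
Only the elastic term changes: ΔPIP = ΔVt / C = (595 − 410) / 29.1 = 6.357 cmH2O.
Original PIP = 410/29.1 + 7.5×0.7167 + 10 = 29.465 cmH2O; new PIP = 29.465 + (6.357) = 35.822 cmH2O.

35.8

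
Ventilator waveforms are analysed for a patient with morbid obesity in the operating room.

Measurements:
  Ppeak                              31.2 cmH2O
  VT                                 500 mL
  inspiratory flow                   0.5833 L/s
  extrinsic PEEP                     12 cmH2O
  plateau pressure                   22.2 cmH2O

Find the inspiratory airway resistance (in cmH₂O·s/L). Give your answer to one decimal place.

15.4

Raw = (PIP − Pplat) / flow = (31.2 − 22.2) / 0.5833 = 9.0 / 0.5833 = 15.429 cmH2O·s/L.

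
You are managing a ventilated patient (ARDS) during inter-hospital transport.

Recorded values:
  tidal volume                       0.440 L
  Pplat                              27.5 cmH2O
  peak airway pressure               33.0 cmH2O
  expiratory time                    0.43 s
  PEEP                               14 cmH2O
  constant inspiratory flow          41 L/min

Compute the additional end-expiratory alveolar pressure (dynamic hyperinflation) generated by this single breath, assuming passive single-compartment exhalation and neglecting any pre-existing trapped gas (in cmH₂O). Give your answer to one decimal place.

Flow: 41 L/min ÷ 60 = 0.6833 L/s.
R = (PIP − Pplat)/V̇ = (33.0 − 27.5) / 0.6833 = 5.5/0.6833 = 8.049 cmH2O·s/L.
C = Vt/(Pplat − PEEP) = 440.0 / (27.5 − 14) = 440.0/13.5 = 32.593 mL/cmH2O.
τ = R × C = 8.049 × 0.03259 L/cmH2O = 0.2623 s.
Fraction remaining = e^(−Te/τ) = e^(−0.43/0.2623) = 0.1941; trapped volume = 440.0 × 0.1941 = 85.404 mL.
Additional alveolar pressure from trapping ≈ V_trapped / C = 85.404 / 32.593 = 2.62 cmH2O.

2.6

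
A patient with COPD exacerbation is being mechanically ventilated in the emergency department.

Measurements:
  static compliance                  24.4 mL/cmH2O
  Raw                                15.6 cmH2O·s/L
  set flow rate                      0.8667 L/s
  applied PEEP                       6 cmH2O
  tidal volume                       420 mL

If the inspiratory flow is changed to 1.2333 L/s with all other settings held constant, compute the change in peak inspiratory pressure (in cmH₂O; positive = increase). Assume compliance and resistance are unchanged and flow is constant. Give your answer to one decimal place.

PIP = Vt/C + R·V̇ + PEEP (constant-flow equation of motion).
Only the resistive term changes: ΔPIP = R × ΔV̇ = 15.6 × (1.2333 − 0.8667) = 15.6 × 0.3666 = 5.719 cmH2O.

5.7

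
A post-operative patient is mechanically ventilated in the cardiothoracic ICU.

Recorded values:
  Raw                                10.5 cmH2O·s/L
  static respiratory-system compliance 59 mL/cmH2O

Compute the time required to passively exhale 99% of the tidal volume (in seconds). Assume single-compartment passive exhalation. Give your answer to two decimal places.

τ = R × C = 10.5 × 59 mL/cmH2O = 10.5 × 0.059 L/cmH2O = 0.6195 s.
Exhaled fraction f = 1 − e^(−t/τ) → t = −τ·ln(1 − f) = −0.6195·ln(0.01) = 2.853 s.

2.85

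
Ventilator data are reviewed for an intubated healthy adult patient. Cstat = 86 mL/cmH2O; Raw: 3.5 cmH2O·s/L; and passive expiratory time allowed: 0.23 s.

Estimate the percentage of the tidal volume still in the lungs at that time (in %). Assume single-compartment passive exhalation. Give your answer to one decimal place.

46.6

τ = R × C = 3.5 × 86 mL/cmH2O = 3.5 × 0.086 L/cmH2O = 0.301 s.
Passive exhalation: V(t)/V₀ = e^(−t/τ) = e^(−0.23/0.301) = 0.4657.
Fraction remaining = 0.4657 → 46.57%.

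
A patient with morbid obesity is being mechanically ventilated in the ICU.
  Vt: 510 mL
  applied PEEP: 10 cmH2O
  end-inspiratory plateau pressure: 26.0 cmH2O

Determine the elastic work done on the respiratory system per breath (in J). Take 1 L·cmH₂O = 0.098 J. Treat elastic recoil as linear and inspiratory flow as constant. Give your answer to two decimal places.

Elastic work ≈ ½ × (Pplat − PEEP) × Vt = 0.5 × (26.0 − 10) × 0.510 L = 0.5 × 16.0 × 0.510 = 4.08 L·cmH2O.
× 0.098 J/(L·cmH2O) → 0.3998 J.

0.40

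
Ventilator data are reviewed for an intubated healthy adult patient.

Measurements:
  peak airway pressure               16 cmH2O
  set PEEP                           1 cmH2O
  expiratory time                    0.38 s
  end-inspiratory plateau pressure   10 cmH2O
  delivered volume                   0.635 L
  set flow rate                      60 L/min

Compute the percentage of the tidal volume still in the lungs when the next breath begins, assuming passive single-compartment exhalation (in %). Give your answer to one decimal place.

Flow: 60 L/min ÷ 60 = 1 L/s.
R = (PIP − Pplat)/V̇ = (16 − 10) / 1 = 6.0/1 = 6.0 cmH2O·s/L.
C = Vt/(Pplat − PEEP) = 635.0 / (10 − 1) = 635.0/9.0 = 70.556 mL/cmH2O.
τ = R × C = 6.0 × 0.07056 L/cmH2O = 0.4234 s.
Fraction remaining at end-expiration = e^(−Te/τ) = e^(−0.38/0.4234) = 0.4076 → 40.76%.

40.8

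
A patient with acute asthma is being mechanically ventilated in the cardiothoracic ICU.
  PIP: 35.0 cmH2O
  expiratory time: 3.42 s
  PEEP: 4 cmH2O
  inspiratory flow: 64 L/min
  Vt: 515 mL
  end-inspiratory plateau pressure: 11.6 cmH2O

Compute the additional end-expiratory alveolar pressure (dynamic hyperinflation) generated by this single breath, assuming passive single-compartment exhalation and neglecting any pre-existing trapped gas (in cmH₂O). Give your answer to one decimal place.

Flow: 64 L/min ÷ 60 = 1.0667 L/s.
R = (PIP − Pplat)/V̇ = (35.0 − 11.6) / 1.0667 = 23.4/1.0667 = 21.937 cmH2O·s/L.
C = Vt/(Pplat − PEEP) = 515.0 / (11.6 − 4) = 515.0/7.6 = 67.763 mL/cmH2O.
τ = R × C = 21.937 × 0.06776 L/cmH2O = 1.486 s.
Fraction remaining = e^(−Te/τ) = e^(−3.42/1.486) = 0.1001; trapped volume = 515.0 × 0.1001 = 51.552 mL.
Additional alveolar pressure from trapping ≈ V_trapped / C = 51.552 / 67.763 = 0.7608 cmH2O.

0.8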